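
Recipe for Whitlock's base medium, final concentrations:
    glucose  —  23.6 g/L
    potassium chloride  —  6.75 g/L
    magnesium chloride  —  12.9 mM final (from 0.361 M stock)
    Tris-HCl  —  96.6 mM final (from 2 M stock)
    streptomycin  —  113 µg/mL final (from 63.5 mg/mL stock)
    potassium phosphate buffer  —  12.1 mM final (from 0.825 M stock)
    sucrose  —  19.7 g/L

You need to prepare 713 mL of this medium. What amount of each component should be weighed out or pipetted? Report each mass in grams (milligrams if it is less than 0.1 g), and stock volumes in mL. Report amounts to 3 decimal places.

Scale factor relative to 1 L: 0.713.
glucose: 23.6 g/L × 0.713 L = 16.827 g
potassium chloride: 6.75 g/L × 0.713 L = 4.813 g
magnesium chloride: dilute stock: 12.9 mM × 713 mL ÷ 361 mM = 25.478 mL
Tris-HCl: V = C2·V2/C1 = 96.6 mM × 713 mL ÷ 2000 mM = 34.438 mL
streptomycin: V = C2·V2/C1 = 113 µg/mL × 713 mL ÷ 63500 µg/mL = 1.269 mL
potassium phosphate buffer: V = C2·V2/C1 = 12.1 mM × 713 mL ÷ 825 mM = 10.457 mL
sucrose: 19.7 g/L × 0.713 L = 14.046 g

glucose 16.827 g; potassium chloride 4.813 g; magnesium chloride 25.478 mL; Tris-HCl 34.438 mL; streptomycin 1.269 mL; potassium phosphate buffer 10.457 mL; sucrose 14.046 g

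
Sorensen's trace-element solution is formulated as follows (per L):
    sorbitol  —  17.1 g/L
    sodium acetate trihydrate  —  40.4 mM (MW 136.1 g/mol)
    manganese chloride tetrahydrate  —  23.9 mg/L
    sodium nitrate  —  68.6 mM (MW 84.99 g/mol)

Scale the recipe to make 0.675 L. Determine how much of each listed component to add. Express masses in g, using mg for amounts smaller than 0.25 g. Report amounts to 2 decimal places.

sorbitol 11.54 g; sodium acetate trihydrate 3.71 g; manganese chloride tetrahydrate 16.13 mg; sodium nitrate 3.94 g

Working volume: 0.675 L.
sorbitol: 17.1 g/L × 0.675 L = 11.54 g
sodium acetate trihydrate: 40.4 mmol/L × 136.1 g/mol × 0.675 L ÷ 1000 = 3.71 g
manganese chloride tetrahydrate: 23.9 mg/L × 0.675 L = 16.13 mg
sodium nitrate: 68.6 mmol/L × 84.99 g/mol × 0.675 L ÷ 1000 = 3.94 g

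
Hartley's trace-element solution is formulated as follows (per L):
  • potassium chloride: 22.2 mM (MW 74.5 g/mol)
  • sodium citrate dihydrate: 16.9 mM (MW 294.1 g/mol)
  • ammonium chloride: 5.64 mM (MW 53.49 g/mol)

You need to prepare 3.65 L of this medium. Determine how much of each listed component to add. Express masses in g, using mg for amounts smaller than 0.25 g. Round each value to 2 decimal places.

Scale factor relative to 1 L: 3.65.
potassium chloride: 22.2 mmol/L × 74.5 g/mol × 3.65 L ÷ 1000 = 6.04 g
sodium citrate dihydrate: 16.9 mmol/L × 294.1 g/mol × 3.65 L ÷ 1000 = 18.14 g
ammonium chloride: 5.64 mmol/L × 53.49 g/mol × 3.65 L ÷ 1000 = 1.10 g

potassium chloride 6.04 g; sodium citrate dihydrate 18.14 g; ammonium chloride 1.10 g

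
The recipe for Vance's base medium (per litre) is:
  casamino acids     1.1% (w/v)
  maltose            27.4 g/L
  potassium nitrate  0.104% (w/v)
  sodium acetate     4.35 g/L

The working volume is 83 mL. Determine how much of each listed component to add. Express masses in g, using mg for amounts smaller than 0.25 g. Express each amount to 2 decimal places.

casamino acids 0.91 g; maltose 2.27 g; potassium nitrate 86.32 mg; sodium acetate 0.36 g

Working volume: 83 mL = 0.083 L.
casamino acids: 1.1 g per 100 mL × 83 mL ÷ 100 = 0.91 g
maltose: 27.4 g/L × 0.083 L = 2.27 g
potassium nitrate: 0.104 g per 100 mL × 83 mL ÷ 100 = 0.08632 g = 86.32 mg
sodium acetate: 4.35 g/L × 0.083 L = 0.36 g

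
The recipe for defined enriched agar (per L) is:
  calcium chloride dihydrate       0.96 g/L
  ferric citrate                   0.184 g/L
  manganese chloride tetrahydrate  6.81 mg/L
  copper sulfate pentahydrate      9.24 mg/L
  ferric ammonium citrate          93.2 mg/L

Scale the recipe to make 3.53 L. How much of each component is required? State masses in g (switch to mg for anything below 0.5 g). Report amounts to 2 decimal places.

calcium chloride dihydrate 3.39 g; ferric citrate 0.65 g; manganese chloride tetrahydrate 24.04 mg; copper sulfate pentahydrate 32.62 mg; ferric ammonium citrate 329.00 mg

Scale factor relative to 1 L: 3.53.
calcium chloride dihydrate: 0.96 g/L × 3.53 L = 3.39 g
ferric citrate: 0.184 g/L × 3.53 L = 0.65 g
manganese chloride tetrahydrate: 6.81 mg/L × 3.53 L = 24.04 mg
copper sulfate pentahydrate: 9.24 mg/L × 3.53 L = 32.62 mg
ferric ammonium citrate: 93.2 mg/L × 3.53 L = 329.00 mg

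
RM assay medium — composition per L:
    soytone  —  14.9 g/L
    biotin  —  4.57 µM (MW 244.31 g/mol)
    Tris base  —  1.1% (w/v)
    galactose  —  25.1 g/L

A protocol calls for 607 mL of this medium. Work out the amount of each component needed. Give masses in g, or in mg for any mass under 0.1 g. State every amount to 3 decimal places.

Target volume = 607 mL = 0.607 L.
soytone: 14.9 g/L × 0.607 L = 9.044 g
biotin: 4.57 µmol/L × 244.31 g/mol × 0.607 L ÷ 1000 = 0.678 mg
Tris base: 1.1 g per 100 mL × 607 mL ÷ 100 = 6.677 g
galactose: 25.1 g/L × 0.607 L = 15.236 g

soytone 9.044 g; biotin 0.678 mg; Tris base 6.677 g; galactose 15.236 g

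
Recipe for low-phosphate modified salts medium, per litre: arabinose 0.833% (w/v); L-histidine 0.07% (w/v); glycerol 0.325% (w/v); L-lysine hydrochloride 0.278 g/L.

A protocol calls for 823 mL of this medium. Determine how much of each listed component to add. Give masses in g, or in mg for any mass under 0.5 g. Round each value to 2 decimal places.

Scale factor relative to 1 L: 0.823.
arabinose: 0.833 g per 100 mL × 823 mL ÷ 100 = 6.86 g
L-histidine: 0.07 g per 100 mL × 823 mL ÷ 100 = 0.58 g
glycerol: 0.325% w/v = 3.25 g/L → 3.25 × 0.823 L = 2.67 g
L-lysine hydrochloride: 0.278 g/L × 0.823 L = 0.228794 g = 228.79 mg

arabinose 6.86 g; L-histidine 0.58 g; glycerol 2.67 g; L-lysine hydrochloride 228.79 mg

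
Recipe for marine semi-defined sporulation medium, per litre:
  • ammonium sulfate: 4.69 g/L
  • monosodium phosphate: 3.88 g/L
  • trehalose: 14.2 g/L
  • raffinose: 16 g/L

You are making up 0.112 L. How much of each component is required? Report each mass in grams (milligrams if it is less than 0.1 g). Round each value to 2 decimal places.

Working volume: 0.112 L.
ammonium sulfate: 4.69 g/L × 0.112 L = 0.53 g
monosodium phosphate: 3.88 g/L × 0.112 L = 0.43 g
trehalose: 14.2 g/L × 0.112 L = 1.59 g
raffinose: 16 g/L × 0.112 L = 1.79 g

ammonium sulfate 0.53 g; monosodium phosphate 0.43 g; trehalose 1.59 g; raffinose 1.79 g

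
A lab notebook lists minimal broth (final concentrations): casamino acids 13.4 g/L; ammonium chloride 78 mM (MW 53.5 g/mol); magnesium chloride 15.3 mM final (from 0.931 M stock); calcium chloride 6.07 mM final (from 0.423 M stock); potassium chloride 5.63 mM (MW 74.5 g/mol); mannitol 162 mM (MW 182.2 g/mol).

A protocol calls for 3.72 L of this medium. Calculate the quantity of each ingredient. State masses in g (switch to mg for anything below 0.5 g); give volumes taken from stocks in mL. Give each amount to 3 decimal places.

Working volume: 3.72 L.
casamino acids: 13.4 g/L × 3.72 L = 49.848 g
ammonium chloride: 78 mmol/L × 53.5 g/mol × 3.72 L ÷ 1000 = 15.524 g
magnesium chloride: C1V1 = C2V2 → 15.3 mM × 3720 mL ÷ 931 mM = 61.134 mL
calcium chloride: V = C2·V2/C1 = 6.07 mM × 3720 mL ÷ 423 mM = 53.382 mL
potassium chloride: 5.63 mmol/L × 74.5 g/mol × 3.72 L ÷ 1000 = 1.560 g
mannitol: 162 mmol/L × 182.2 g/mol × 3.72 L ÷ 1000 = 109.801 g

casamino acids 49.848 g; ammonium chloride 15.524 g; magnesium chloride 61.134 mL; calcium chloride 53.382 mL; potassium chloride 1.560 g; mannitol 109.801 g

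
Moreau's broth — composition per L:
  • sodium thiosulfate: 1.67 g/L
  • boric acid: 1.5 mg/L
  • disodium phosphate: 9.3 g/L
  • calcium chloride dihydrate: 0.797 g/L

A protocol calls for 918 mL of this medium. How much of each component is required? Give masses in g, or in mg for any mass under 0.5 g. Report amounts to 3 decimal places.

Target volume = 918 mL = 0.918 L.
sodium thiosulfate: 1.67 g/L × 0.918 L = 1.533 g
boric acid: 1.5 mg/L × 0.918 L = 1.377 mg
disodium phosphate: 9.3 g/L × 0.918 L = 8.537 g
calcium chloride dihydrate: 0.797 g/L × 0.918 L = 0.732 g

sodium thiosulfate 1.533 g; boric acid 1.377 mg; disodium phosphate 8.537 g; calcium chloride dihydrate 0.732 g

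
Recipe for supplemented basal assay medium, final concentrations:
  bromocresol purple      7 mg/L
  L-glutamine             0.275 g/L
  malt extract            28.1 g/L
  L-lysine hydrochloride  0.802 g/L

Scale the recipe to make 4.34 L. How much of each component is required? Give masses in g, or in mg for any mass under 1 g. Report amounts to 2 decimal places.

Working volume: 4.34 L.
bromocresol purple: 7 mg/L × 4.34 L = 30.38 mg
L-glutamine: 0.275 g/L × 4.34 L = 1.19 g
malt extract: 28.1 g/L × 4.34 L = 121.95 g
L-lysine hydrochloride: 0.802 g/L × 4.34 L = 3.48 g

bromocresol purple 30.38 mg; L-glutamine 1.19 g; malt extract 121.95 g; L-lysine hydrochloride 3.48 g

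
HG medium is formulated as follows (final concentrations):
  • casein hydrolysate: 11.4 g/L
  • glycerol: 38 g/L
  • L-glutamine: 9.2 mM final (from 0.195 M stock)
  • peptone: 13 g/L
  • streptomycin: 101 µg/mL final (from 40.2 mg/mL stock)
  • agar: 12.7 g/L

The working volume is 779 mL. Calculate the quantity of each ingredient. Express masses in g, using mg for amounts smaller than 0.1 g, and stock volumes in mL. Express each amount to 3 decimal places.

casein hydrolysate 8.881 g; glycerol 29.602 g; L-glutamine 36.753 mL; peptone 10.127 g; streptomycin 1.957 mL; agar 9.893 g

Working volume: 779 mL = 0.779 L.
casein hydrolysate: 11.4 g/L × 0.779 L = 8.881 g
glycerol: 38 g/L × 0.779 L = 29.602 g
L-glutamine: dilute stock: 9.2 mM × 779 mL ÷ 195 mM = 36.753 mL
peptone: 13 g/L × 0.779 L = 10.127 g
streptomycin: dilute stock: 101 µg/mL × 779 mL ÷ 40200 µg/mL = 1.957 mL
agar: 12.7 g/L × 0.779 L = 9.893 g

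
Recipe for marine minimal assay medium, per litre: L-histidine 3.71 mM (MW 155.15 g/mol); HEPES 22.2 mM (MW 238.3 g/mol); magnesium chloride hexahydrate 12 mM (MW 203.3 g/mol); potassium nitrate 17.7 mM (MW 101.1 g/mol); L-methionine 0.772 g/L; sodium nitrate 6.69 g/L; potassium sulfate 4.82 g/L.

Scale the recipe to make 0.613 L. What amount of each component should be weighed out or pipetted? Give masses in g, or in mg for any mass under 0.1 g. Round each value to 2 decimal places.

L-histidine 0.35 g; HEPES 3.24 g; magnesium chloride hexahydrate 1.50 g; potassium nitrate 1.10 g; L-methionine 0.47 g; sodium nitrate 4.10 g; potassium sulfate 2.95 g

Scale factor relative to 1 L: 0.613.
L-histidine: 3.71 mmol/L × 155.15 g/mol × 0.613 L ÷ 1000 = 0.35 g
HEPES: 22.2 mmol/L × 238.3 g/mol × 0.613 L ÷ 1000 = 3.24 g
magnesium chloride hexahydrate: 12 mmol/L × 203.3 g/mol × 0.613 L ÷ 1000 = 1.50 g
potassium nitrate: 17.7 mmol/L × 101.1 g/mol × 0.613 L ÷ 1000 = 1.10 g
L-methionine: 0.772 g/L × 0.613 L = 0.47 g
sodium nitrate: 6.69 g/L × 0.613 L = 4.10 g
potassium sulfate: 4.82 g/L × 0.613 L = 2.95 g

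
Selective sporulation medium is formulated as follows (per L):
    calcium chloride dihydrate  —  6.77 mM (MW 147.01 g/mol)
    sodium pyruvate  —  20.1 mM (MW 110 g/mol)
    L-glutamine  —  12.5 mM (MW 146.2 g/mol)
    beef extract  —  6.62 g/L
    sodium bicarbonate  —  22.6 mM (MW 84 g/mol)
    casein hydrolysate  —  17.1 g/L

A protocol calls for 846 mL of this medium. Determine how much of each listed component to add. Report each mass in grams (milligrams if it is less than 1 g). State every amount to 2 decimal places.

calcium chloride dihydrate 841.99 mg; sodium pyruvate 1.87 g; L-glutamine 1.55 g; beef extract 5.60 g; sodium bicarbonate 1.61 g; casein hydrolysate 14.47 g

Target volume = 846 mL = 0.846 L.
calcium chloride dihydrate: 6.77 mmol/L × 147.01 mg/mmol × 0.846 L = 841.99 mg
sodium pyruvate: 20.1 mmol/L × 110 g/mol × 0.846 L ÷ 1000 = 1.87 g
L-glutamine: 12.5 mmol/L × 146.2 g/mol × 0.846 L ÷ 1000 = 1.55 g
beef extract: 6.62 g/L × 0.846 L = 5.60 g
sodium bicarbonate: 22.6 mmol/L × 84 g/mol × 0.846 L ÷ 1000 = 1.61 g
casein hydrolysate: 17.1 g/L × 0.846 L = 14.47 g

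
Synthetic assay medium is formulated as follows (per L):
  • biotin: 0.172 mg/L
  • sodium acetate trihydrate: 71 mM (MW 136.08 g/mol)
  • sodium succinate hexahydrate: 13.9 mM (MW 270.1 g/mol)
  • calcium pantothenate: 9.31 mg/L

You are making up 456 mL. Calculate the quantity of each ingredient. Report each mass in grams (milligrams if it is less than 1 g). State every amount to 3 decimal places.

Scale factor relative to 1 L: 0.456.
biotin: 0.172 mg/L × 0.456 L = 0.078 mg
sodium acetate trihydrate: 71 mmol/L × 136.08 g/mol × 0.456 L ÷ 1000 = 4.406 g
sodium succinate hexahydrate: 13.9 mmol/L × 270.1 g/mol × 0.456 L ÷ 1000 = 1.712 g
calcium pantothenate: 9.31 mg/L × 0.456 L = 4.245 mg

biotin 0.078 mg; sodium acetate trihydrate 4.406 g; sodium succinate hexahydrate 1.712 g; calcium pantothenate 4.245 mg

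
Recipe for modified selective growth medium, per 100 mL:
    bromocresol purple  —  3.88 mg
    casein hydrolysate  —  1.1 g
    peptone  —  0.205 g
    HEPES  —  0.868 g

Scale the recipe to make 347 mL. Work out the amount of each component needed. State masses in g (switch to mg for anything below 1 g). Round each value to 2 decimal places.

bromocresol purple 13.46 mg; casein hydrolysate 3.82 g; peptone 711.35 mg; HEPES 3.01 g

Scale factor = 347 mL / 100 mL = 3.47.
bromocresol purple: 3.88 mg × (347 mL / 100 mL) = 13.46 mg
casein hydrolysate: 1.1 g × (347 mL / 100 mL) = 3.82 g
peptone: 0.205 g × (347 mL / 100 mL) = 0.71135 g = 711.35 mg
HEPES: 0.868 g × (347 mL / 100 mL) = 3.01 g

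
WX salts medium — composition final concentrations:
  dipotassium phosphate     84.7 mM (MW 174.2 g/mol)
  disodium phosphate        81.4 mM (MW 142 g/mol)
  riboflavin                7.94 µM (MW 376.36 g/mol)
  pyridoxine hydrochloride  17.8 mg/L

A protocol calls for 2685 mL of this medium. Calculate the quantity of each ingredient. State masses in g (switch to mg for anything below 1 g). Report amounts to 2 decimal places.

Target volume = 2685 mL = 2.685 L.
dipotassium phosphate: 84.7 mmol/L × 174.2 g/mol × 2.685 L ÷ 1000 = 39.62 g
disodium phosphate: 81.4 mmol/L × 142 g/mol × 2.685 L ÷ 1000 = 31.04 g
riboflavin: 7.94 µmol/L × 376.36 g/mol × 2.685 L ÷ 1000 = 8.02 mg
pyridoxine hydrochloride: 17.8 mg/L × 2.685 L = 47.79 mg

dipotassium phosphate 39.62 g; disodium phosphate 31.04 g; riboflavin 8.02 mg; pyridoxine hydrochloride 47.79 mg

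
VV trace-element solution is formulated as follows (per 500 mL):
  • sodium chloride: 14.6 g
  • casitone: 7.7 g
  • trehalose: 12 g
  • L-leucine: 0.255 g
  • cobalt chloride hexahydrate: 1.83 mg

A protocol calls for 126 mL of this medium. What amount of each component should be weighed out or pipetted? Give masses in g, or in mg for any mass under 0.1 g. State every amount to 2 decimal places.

Scale factor = 126 mL / 500 mL = 0.252.
sodium chloride: 14.6 g × (126 mL / 500 mL) = 3.68 g
casitone: 7.7 g × (126 mL / 500 mL) = 1.94 g
trehalose: 12 g × (126 mL / 500 mL) = 3.02 g
L-leucine: 0.255 g × (126 mL / 500 mL) = 0.06426 g = 64.26 mg
cobalt chloride hexahydrate: 1.83 mg × (126 mL / 500 mL) = 0.46 mg

sodium chloride 3.68 g; casitone 1.94 g; trehalose 3.02 g; L-leucine 64.26 mg; cobalt chloride hexahydrate 0.46 mg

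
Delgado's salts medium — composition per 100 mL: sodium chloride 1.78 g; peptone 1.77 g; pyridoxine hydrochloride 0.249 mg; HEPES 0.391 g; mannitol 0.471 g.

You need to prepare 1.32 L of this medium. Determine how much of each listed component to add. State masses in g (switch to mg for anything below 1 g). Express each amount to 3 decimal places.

sodium chloride 23.496 g; peptone 23.364 g; pyridoxine hydrochloride 3.287 mg; HEPES 5.161 g; mannitol 6.217 g

Ratio of target to recipe volume: 1320 / 100 = 13.2.
sodium chloride: 1.78 g × (1320 mL / 100 mL) = 23.496 g
peptone: 1.77 g × (1320 mL / 100 mL) = 23.364 g
pyridoxine hydrochloride: 0.249 mg × (1320 mL / 100 mL) = 3.287 mg
HEPES: 0.391 g × (1320 mL / 100 mL) = 5.161 g
mannitol: 0.471 g × (1320 mL / 100 mL) = 6.217 g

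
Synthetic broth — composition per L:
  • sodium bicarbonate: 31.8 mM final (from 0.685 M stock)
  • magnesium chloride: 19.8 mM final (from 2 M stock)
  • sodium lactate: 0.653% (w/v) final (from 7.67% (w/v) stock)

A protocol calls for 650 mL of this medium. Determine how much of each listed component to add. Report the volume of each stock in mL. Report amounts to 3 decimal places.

sodium bicarbonate 30.175 mL; magnesium chloride 6.435 mL; sodium lactate 55.339 mL

Working volume: 650 mL = 0.65 L.
sodium bicarbonate: C1V1 = C2V2 → 31.8 mM × 650 mL ÷ 685 mM = 30.175 mL
magnesium chloride: C1V1 = C2V2 → 19.8 mM × 650 mL ÷ 2000 mM = 6.435 mL
sodium lactate: V = C2·V2/C1 = 0.653% ÷ 7.67% × 650 mL = 55.339 mL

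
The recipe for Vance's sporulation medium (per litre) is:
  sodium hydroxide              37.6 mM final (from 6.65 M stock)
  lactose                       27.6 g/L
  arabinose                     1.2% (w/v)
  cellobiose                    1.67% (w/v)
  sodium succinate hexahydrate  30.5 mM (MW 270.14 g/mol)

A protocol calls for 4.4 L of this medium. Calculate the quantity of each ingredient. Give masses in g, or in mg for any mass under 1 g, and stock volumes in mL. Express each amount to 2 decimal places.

sodium hydroxide 24.88 mL; lactose 121.44 g; arabinose 52.80 g; cellobiose 73.48 g; sodium succinate hexahydrate 36.25 g

Working volume: 4.4 L.
sodium hydroxide: C1V1 = C2V2 → 37.6 mM × 4400 mL ÷ 6650 mM = 24.88 mL
lactose: 27.6 g/L × 4.4 L = 121.44 g
arabinose: 1.2% w/v = 12 g/L → 12 × 4.4 L = 52.80 g
cellobiose: 1.67% w/v = 16.7 g/L → 16.7 × 4.4 L = 73.48 g
sodium succinate hexahydrate: 30.5 mmol/L × 270.14 g/mol × 4.4 L ÷ 1000 = 36.25 g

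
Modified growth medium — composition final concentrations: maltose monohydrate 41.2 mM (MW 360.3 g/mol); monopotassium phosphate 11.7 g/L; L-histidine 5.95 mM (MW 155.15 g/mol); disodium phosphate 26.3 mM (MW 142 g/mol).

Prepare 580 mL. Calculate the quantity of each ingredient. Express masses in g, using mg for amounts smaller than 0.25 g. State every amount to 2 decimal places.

maltose monohydrate 8.61 g; monopotassium phosphate 6.79 g; L-histidine 0.54 g; disodium phosphate 2.17 g

Working volume: 580 mL = 0.58 L.
maltose monohydrate: 41.2 mmol/L × 360.3 g/mol × 0.58 L ÷ 1000 = 8.61 g
monopotassium phosphate: 11.7 g/L × 0.58 L = 6.79 g
L-histidine: 5.95 mmol/L × 155.15 g/mol × 0.58 L ÷ 1000 = 0.54 g
disodium phosphate: 26.3 mmol/L × 142 g/mol × 0.58 L ÷ 1000 = 2.17 g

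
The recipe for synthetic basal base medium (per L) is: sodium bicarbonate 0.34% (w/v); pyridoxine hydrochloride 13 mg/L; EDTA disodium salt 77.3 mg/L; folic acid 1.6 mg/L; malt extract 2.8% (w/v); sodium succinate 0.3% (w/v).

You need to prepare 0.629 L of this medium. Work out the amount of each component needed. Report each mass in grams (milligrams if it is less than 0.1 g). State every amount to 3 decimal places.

sodium bicarbonate 2.139 g; pyridoxine hydrochloride 8.177 mg; EDTA disodium salt 48.622 mg; folic acid 1.006 mg; malt extract 17.612 g; sodium succinate 1.887 g

Working volume: 0.629 L.
sodium bicarbonate: 0.34 g per 100 mL × 629 mL ÷ 100 = 2.139 g
pyridoxine hydrochloride: 13 mg/L × 0.629 L = 8.177 mg
EDTA disodium salt: 77.3 mg/L × 0.629 L = 48.622 mg
folic acid: 1.6 mg/L × 0.629 L = 1.006 mg
malt extract: 2.8% w/v = 28 g/L → 28 × 0.629 L = 17.612 g
sodium succinate: 0.3% w/v = 3 g/L → 3 × 0.629 L = 1.887 g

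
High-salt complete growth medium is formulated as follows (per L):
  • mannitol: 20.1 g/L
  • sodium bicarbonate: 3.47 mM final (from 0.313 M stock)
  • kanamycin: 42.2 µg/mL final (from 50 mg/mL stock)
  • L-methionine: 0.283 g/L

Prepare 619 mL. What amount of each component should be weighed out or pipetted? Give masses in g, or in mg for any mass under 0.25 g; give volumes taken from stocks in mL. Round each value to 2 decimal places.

mannitol 12.44 g; sodium bicarbonate 6.86 mL; kanamycin 0.52 mL; L-methionine 175.18 mg

Scale factor relative to 1 L: 0.619.
mannitol: 20.1 g/L × 0.619 L = 12.44 g
sodium bicarbonate: dilute stock: 3.47 mM × 619 mL ÷ 313 mM = 6.86 mL
kanamycin: V = C2·V2/C1 = 42.2 µg/mL × 619 mL ÷ 50000 µg/mL = 0.52 mL
L-methionine: 0.283 g/L × 0.619 L = 0.175177 g = 175.18 mg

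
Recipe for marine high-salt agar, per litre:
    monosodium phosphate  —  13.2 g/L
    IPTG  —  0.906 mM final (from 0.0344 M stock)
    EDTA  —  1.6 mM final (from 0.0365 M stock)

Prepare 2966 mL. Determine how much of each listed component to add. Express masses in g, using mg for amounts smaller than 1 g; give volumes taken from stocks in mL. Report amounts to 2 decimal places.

Working volume: 2966 mL = 2.966 L.
monosodium phosphate: 13.2 g/L × 2.966 L = 39.15 g
IPTG: dilute stock: 0.906 mM × 2966 mL ÷ 34.4 mM = 78.12 mL
EDTA: V = C2·V2/C1 = 1.6 mM × 2966 mL ÷ 36.5 mM = 130.02 mL

monosodium phosphate 39.15 g; IPTG 78.12 mL; EDTA 130.02 mL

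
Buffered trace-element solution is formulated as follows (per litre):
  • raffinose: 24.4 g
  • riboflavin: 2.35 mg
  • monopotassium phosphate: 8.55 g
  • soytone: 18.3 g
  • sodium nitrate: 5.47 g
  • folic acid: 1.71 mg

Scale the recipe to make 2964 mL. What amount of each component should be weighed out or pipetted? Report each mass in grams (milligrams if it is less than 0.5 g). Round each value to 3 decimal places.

raffinose 72.322 g; riboflavin 6.965 mg; monopotassium phosphate 25.342 g; soytone 54.241 g; sodium nitrate 16.213 g; folic acid 5.068 mg

Ratio of target to recipe volume: 2964 / 1000 = 2.964.
raffinose: 24.4 g × (2964 mL / 1000 mL) = 72.322 g
riboflavin: 2.35 mg × (2964 mL / 1000 mL) = 6.965 mg
monopotassium phosphate: 8.55 g × (2964 mL / 1000 mL) = 25.342 g
soytone: 18.3 g × (2964 mL / 1000 mL) = 54.241 g
sodium nitrate: 5.47 g × (2964 mL / 1000 mL) = 16.213 g
folic acid: 1.71 mg × (2964 mL / 1000 mL) = 5.068 mg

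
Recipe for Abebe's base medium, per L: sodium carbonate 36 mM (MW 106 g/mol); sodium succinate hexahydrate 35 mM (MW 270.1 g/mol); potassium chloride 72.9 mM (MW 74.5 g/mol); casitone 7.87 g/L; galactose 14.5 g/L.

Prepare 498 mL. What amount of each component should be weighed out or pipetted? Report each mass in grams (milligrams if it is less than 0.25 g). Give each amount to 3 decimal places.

sodium carbonate 1.900 g; sodium succinate hexahydrate 4.708 g; potassium chloride 2.705 g; casitone 3.919 g; galactose 7.221 g

Scale factor relative to 1 L: 0.498.
sodium carbonate: 36 mmol/L × 106 g/mol × 0.498 L ÷ 1000 = 1.900 g
sodium succinate hexahydrate: 35 mmol/L × 270.1 g/mol × 0.498 L ÷ 1000 = 4.708 g
potassium chloride: 72.9 mmol/L × 74.5 g/mol × 0.498 L ÷ 1000 = 2.705 g
casitone: 7.87 g/L × 0.498 L = 3.919 g
galactose: 14.5 g/L × 0.498 L = 7.221 g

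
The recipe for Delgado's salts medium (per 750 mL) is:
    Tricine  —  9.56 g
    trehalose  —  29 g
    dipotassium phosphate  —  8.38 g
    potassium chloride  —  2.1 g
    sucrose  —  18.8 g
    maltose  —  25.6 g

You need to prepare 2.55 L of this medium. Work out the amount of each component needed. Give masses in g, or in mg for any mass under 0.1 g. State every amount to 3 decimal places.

Scale factor = 2550 mL / 750 mL = 3.4.
Tricine: 9.56 g × (2550 mL / 750 mL) = 32.504 g
trehalose: 29 g × (2550 mL / 750 mL) = 98.600 g
dipotassium phosphate: 8.38 g × (2550 mL / 750 mL) = 28.492 g
potassium chloride: 2.1 g × (2550 mL / 750 mL) = 7.140 g
sucrose: 18.8 g × (2550 mL / 750 mL) = 63.920 g
maltose: 25.6 g × (2550 mL / 750 mL) = 87.040 g

Tricine 32.504 g; trehalose 98.600 g; dipotassium phosphate 28.492 g; potassium chloride 7.140 g; sucrose 63.920 g; maltose 87.040 g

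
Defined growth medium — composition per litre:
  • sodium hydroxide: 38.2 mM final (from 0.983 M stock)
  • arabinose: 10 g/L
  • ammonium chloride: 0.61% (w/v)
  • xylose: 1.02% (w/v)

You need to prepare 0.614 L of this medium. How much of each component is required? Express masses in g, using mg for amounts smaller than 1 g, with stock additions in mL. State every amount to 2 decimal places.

sodium hydroxide 23.86 mL; arabinose 6.14 g; ammonium chloride 3.75 g; xylose 6.26 g

Working volume: 0.614 L.
sodium hydroxide: C1V1 = C2V2 → 38.2 mM × 614 mL ÷ 983 mM = 23.86 mL
arabinose: 10 g/L × 0.614 L = 6.14 g
ammonium chloride: 0.61% w/v = 6.1 g/L → 6.1 × 0.614 L = 3.75 g
xylose: 1.02 g per 100 mL × 614 mL ÷ 100 = 6.26 g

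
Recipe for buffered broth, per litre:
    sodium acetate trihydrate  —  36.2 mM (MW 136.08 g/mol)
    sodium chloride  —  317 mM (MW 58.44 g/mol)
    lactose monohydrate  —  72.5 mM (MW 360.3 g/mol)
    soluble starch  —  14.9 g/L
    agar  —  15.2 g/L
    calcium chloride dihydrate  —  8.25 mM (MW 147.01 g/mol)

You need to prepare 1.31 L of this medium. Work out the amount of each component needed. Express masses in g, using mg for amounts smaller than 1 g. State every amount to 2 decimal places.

Working volume: 1.31 L.
sodium acetate trihydrate: 36.2 mmol/L × 136.08 g/mol × 1.31 L ÷ 1000 = 6.45 g
sodium chloride: 317 mmol/L × 58.44 g/mol × 1.31 L ÷ 1000 = 24.27 g
lactose monohydrate: 72.5 mmol/L × 360.3 g/mol × 1.31 L ÷ 1000 = 34.22 g
soluble starch: 14.9 g/L × 1.31 L = 19.52 g
agar: 15.2 g/L × 1.31 L = 19.91 g
calcium chloride dihydrate: 8.25 mmol/L × 147.01 g/mol × 1.31 L ÷ 1000 = 1.59 g

sodium acetate trihydrate 6.45 g; sodium chloride 24.27 g; lactose monohydrate 34.22 g; soluble starch 19.52 g; agar 19.91 g; calcium chloride dihydrate 1.59 g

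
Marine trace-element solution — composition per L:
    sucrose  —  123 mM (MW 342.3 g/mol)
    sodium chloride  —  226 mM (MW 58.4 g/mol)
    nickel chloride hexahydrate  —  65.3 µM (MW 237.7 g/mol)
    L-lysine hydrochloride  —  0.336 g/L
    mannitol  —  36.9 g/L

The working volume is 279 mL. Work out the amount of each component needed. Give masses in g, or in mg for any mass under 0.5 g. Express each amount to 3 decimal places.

Target volume = 279 mL = 0.279 L.
sucrose: 123 mmol/L × 342.3 g/mol × 0.279 L ÷ 1000 = 11.747 g
sodium chloride: 226 mmol/L × 58.4 g/mol × 0.279 L ÷ 1000 = 3.682 g
nickel chloride hexahydrate: 65.3 µmol/L × 237.7 g/mol × 0.279 L ÷ 1000 = 4.331 mg
L-lysine hydrochloride: 0.336 g/L × 0.279 L = 0.093744 g = 93.744 mg
mannitol: 36.9 g/L × 0.279 L = 10.295 g

sucrose 11.747 g; sodium chloride 3.682 g; nickel chloride hexahydrate 4.331 mg; L-lysine hydrochloride 93.744 mg; mannitol 10.295 g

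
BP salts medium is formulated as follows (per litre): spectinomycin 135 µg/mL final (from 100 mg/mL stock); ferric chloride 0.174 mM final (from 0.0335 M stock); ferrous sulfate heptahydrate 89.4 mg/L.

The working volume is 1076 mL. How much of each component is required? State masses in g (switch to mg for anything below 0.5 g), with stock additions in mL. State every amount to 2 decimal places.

Target volume = 1076 mL = 1.076 L.
spectinomycin: dilute stock: 135 µg/mL × 1076 mL ÷ 100000 µg/mL = 1.45 mL
ferric chloride: C1V1 = C2V2 → 0.174 mM × 1076 mL ÷ 33.5 mM = 5.59 mL
ferrous sulfate heptahydrate: 89.4 mg/L × 1.076 L = 96.19 mg

spectinomycin 1.45 mL; ferric chloride 5.59 mL; ferrous sulfate heptahydrate 96.19 mg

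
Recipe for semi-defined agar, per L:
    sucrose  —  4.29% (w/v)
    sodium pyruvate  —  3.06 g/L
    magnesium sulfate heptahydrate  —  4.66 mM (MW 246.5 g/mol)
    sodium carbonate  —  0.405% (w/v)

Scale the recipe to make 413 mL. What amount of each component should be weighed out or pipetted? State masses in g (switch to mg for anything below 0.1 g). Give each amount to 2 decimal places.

Working volume: 413 mL = 0.413 L.
sucrose: 4.29% w/v = 42.9 g/L → 42.9 × 0.413 L = 17.72 g
sodium pyruvate: 3.06 g/L × 0.413 L = 1.26 g
magnesium sulfate heptahydrate: 4.66 mmol/L × 246.5 g/mol × 0.413 L ÷ 1000 = 0.47 g
sodium carbonate: 0.405 g per 100 mL × 413 mL ÷ 100 = 1.67 g

sucrose 17.72 g; sodium pyruvate 1.26 g; magnesium sulfate heptahydrate 0.47 g; sodium carbonate 1.67 g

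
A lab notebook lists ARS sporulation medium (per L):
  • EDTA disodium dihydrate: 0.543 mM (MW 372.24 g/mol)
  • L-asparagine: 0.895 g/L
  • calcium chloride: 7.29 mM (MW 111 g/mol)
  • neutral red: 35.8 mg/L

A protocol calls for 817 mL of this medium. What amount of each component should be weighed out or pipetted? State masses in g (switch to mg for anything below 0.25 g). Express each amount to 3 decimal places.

Target volume = 817 mL = 0.817 L.
EDTA disodium dihydrate: 0.543 mmol/L × 372.24 mg/mmol × 0.817 L = 165.137 mg
L-asparagine: 0.895 g/L × 0.817 L = 0.731 g
calcium chloride: 7.29 mmol/L × 111 g/mol × 0.817 L ÷ 1000 = 0.661 g
neutral red: 35.8 mg/L × 0.817 L = 29.249 mg

EDTA disodium dihydrate 165.137 mg; L-asparagine 0.731 g; calcium chloride 0.661 g; neutral red 29.249 mg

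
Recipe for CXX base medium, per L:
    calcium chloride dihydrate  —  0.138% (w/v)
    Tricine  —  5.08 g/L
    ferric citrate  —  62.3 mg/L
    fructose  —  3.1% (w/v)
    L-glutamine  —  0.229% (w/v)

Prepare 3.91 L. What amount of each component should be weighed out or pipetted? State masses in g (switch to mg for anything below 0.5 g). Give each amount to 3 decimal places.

Scale factor relative to 1 L: 3.91.
calcium chloride dihydrate: 0.138% w/v = 1.38 g/L → 1.38 × 3.91 L = 5.396 g
Tricine: 5.08 g/L × 3.91 L = 19.863 g
ferric citrate: 62.3 mg/L × 3.91 L = 243.593 mg
fructose: 3.1% w/v = 31 g/L → 31 × 3.91 L = 121.210 g
L-glutamine: 0.229% w/v = 2.29 g/L → 2.29 × 3.91 L = 8.954 g

calcium chloride dihydrate 5.396 g; Tricine 19.863 g; ferric citrate 243.593 mg; fructose 121.210 g; L-glutamine 8.954 g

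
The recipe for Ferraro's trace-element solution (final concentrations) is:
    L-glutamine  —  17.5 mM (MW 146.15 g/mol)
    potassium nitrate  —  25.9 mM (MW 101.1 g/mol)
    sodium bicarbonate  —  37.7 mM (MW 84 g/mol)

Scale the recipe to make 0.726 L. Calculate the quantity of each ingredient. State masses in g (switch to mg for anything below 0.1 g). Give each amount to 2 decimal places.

Scale factor relative to 1 L: 0.726.
L-glutamine: 17.5 mmol/L × 146.15 g/mol × 0.726 L ÷ 1000 = 1.86 g
potassium nitrate: 25.9 mmol/L × 101.1 g/mol × 0.726 L ÷ 1000 = 1.90 g
sodium bicarbonate: 37.7 mmol/L × 84 g/mol × 0.726 L ÷ 1000 = 2.30 g

L-glutamine 1.86 g; potassium nitrate 1.90 g; sodium bicarbonate 2.30 g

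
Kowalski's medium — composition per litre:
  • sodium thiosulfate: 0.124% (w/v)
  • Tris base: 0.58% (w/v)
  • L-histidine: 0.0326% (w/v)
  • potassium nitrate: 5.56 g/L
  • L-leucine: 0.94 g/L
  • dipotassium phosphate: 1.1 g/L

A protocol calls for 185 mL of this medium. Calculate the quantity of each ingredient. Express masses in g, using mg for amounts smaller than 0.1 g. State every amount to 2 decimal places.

sodium thiosulfate 0.23 g; Tris base 1.07 g; L-histidine 60.31 mg; potassium nitrate 1.03 g; L-leucine 0.17 g; dipotassium phosphate 0.20 g

Working volume: 185 mL = 0.185 L.
sodium thiosulfate: 0.124 g per 100 mL × 185 mL ÷ 100 = 0.23 g
Tris base: 0.58 g per 100 mL × 185 mL ÷ 100 = 1.07 g
L-histidine: 0.0326 g per 100 mL × 185 mL ÷ 100 = 0.06031 g = 60.31 mg
potassium nitrate: 5.56 g/L × 0.185 L = 1.03 g
L-leucine: 0.94 g/L × 0.185 L = 0.17 g
dipotassium phosphate: 1.1 g/L × 0.185 L = 0.20 g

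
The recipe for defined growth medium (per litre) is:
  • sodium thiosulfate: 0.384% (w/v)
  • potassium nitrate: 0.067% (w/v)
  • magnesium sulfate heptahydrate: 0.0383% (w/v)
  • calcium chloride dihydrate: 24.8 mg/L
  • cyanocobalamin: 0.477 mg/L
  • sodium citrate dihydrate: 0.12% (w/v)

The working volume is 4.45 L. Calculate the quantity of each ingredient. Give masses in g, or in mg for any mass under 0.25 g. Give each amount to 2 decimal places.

sodium thiosulfate 17.09 g; potassium nitrate 2.98 g; magnesium sulfate heptahydrate 1.70 g; calcium chloride dihydrate 110.36 mg; cyanocobalamin 2.12 mg; sodium citrate dihydrate 5.34 g

Working volume: 4.45 L.
sodium thiosulfate: 0.384% w/v = 3.84 g/L → 3.84 × 4.45 L = 17.09 g
potassium nitrate: 0.067% w/v = 0.67 g/L → 0.67 × 4.45 L = 2.98 g
magnesium sulfate heptahydrate: 0.0383 g per 100 mL × 4450 mL ÷ 100 = 1.70 g
calcium chloride dihydrate: 24.8 mg/L × 4.45 L = 110.36 mg
cyanocobalamin: 0.477 mg/L × 4.45 L = 2.12 mg
sodium citrate dihydrate: 0.12 g per 100 mL × 4450 mL ÷ 100 = 5.34 g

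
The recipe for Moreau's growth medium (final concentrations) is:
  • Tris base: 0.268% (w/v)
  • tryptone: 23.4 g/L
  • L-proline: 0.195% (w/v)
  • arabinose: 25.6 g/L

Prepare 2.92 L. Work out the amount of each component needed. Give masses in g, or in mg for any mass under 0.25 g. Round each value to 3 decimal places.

Scale factor relative to 1 L: 2.92.
Tris base: 0.268 g per 100 mL × 2920 mL ÷ 100 = 7.826 g
tryptone: 23.4 g/L × 2.92 L = 68.328 g
L-proline: 0.195 g per 100 mL × 2920 mL ÷ 100 = 5.694 g
arabinose: 25.6 g/L × 2.92 L = 74.752 g

Tris base 7.826 g; tryptone 68.328 g; L-proline 5.694 g; arabinose 74.752 g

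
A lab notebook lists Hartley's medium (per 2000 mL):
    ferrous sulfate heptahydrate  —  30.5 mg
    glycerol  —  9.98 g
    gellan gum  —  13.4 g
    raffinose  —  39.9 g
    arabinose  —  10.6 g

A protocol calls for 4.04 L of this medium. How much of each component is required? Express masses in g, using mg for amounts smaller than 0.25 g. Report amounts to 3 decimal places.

ferrous sulfate heptahydrate 61.610 mg; glycerol 20.160 g; gellan gum 27.068 g; raffinose 80.598 g; arabinose 21.412 g

Scale factor = 4040 mL / 2000 mL = 2.02.
ferrous sulfate heptahydrate: 30.5 mg × (4040 mL / 2000 mL) = 61.610 mg
glycerol: 9.98 g × (4040 mL / 2000 mL) = 20.160 g
gellan gum: 13.4 g × (4040 mL / 2000 mL) = 27.068 g
raffinose: 39.9 g × (4040 mL / 2000 mL) = 80.598 g
arabinose: 10.6 g × (4040 mL / 2000 mL) = 21.412 g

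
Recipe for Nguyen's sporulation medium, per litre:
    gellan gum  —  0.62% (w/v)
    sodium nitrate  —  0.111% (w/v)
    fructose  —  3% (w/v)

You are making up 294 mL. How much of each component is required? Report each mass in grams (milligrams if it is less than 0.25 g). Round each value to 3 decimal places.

gellan gum 1.823 g; sodium nitrate 0.326 g; fructose 8.820 g

Working volume: 294 mL = 0.294 L.
gellan gum: 0.62% w/v = 6.2 g/L → 6.2 × 0.294 L = 1.823 g
sodium nitrate: 0.111% w/v = 1.11 g/L → 1.11 × 0.294 L = 0.326 g
fructose: 3 g per 100 mL × 294 mL ÷ 100 = 8.820 g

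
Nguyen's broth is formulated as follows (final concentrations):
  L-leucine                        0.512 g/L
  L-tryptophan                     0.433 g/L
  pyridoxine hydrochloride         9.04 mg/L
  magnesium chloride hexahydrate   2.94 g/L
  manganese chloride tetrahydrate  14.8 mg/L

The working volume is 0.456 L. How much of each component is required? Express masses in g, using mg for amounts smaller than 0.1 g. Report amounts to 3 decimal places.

L-leucine 0.233 g; L-tryptophan 0.197 g; pyridoxine hydrochloride 4.122 mg; magnesium chloride hexahydrate 1.341 g; manganese chloride tetrahydrate 6.749 mg

Working volume: 0.456 L.
L-leucine: 0.512 g/L × 0.456 L = 0.233 g
L-tryptophan: 0.433 g/L × 0.456 L = 0.197 g
pyridoxine hydrochloride: 9.04 mg/L × 0.456 L = 4.122 mg
magnesium chloride hexahydrate: 2.94 g/L × 0.456 L = 1.341 g
manganese chloride tetrahydrate: 14.8 mg/L × 0.456 L = 6.749 mg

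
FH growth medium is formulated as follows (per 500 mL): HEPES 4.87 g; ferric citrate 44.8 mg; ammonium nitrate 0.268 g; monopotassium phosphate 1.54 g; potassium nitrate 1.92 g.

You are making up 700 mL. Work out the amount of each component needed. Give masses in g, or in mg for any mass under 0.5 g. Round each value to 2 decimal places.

HEPES 6.82 g; ferric citrate 62.72 mg; ammonium nitrate 375.20 mg; monopotassium phosphate 2.16 g; potassium nitrate 2.69 g

Scale factor = 700 mL / 500 mL = 1.4.
HEPES: 4.87 g × (700 mL / 500 mL) = 6.82 g
ferric citrate: 44.8 mg × (700 mL / 500 mL) = 62.72 mg
ammonium nitrate: 0.268 g × (700 mL / 500 mL) = 0.3752 g = 375.20 mg
monopotassium phosphate: 1.54 g × (700 mL / 500 mL) = 2.16 g
potassium nitrate: 1.92 g × (700 mL / 500 mL) = 2.69 g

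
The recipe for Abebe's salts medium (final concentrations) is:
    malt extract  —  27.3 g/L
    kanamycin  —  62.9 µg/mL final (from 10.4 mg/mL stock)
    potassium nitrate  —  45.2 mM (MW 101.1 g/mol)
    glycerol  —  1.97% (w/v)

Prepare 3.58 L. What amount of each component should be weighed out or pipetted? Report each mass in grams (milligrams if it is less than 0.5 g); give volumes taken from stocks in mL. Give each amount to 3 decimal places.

malt extract 97.734 g; kanamycin 21.652 mL; potassium nitrate 16.360 g; glycerol 70.526 g

Scale factor relative to 1 L: 3.58.
malt extract: 27.3 g/L × 3.58 L = 97.734 g
kanamycin: dilute stock: 62.9 µg/mL × 3580 mL ÷ 10400 µg/mL = 21.652 mL
potassium nitrate: 45.2 mmol/L × 101.1 g/mol × 3.58 L ÷ 1000 = 16.360 g
glycerol: 1.97 g per 100 mL × 3580 mL ÷ 100 = 70.526 g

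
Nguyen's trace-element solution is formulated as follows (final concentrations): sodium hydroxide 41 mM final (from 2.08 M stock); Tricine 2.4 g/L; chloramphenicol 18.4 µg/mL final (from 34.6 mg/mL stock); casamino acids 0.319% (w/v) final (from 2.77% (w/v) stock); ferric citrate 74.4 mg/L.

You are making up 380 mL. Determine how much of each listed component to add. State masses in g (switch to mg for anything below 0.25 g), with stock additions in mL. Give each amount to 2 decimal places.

sodium hydroxide 7.49 mL; Tricine 0.91 g; chloramphenicol 0.20 mL; casamino acids 43.76 mL; ferric citrate 28.27 mg

Target volume = 380 mL = 0.38 L.
sodium hydroxide: dilute stock: 41 mM × 380 mL ÷ 2080 mM = 7.49 mL
Tricine: 2.4 g/L × 0.38 L = 0.91 g
chloramphenicol: dilute stock: 18.4 µg/mL × 380 mL ÷ 34600 µg/mL = 0.20 mL
casamino acids: V = C2·V2/C1 = 0.319% ÷ 2.77% × 380 mL = 43.76 mL
ferric citrate: 74.4 mg/L × 0.38 L = 28.27 mg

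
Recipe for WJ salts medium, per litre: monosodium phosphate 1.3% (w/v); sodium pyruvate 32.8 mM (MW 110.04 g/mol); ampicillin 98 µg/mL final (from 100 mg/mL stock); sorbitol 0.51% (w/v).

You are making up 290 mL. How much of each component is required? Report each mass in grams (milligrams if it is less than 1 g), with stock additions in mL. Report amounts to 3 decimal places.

monosodium phosphate 3.770 g; sodium pyruvate 1.047 g; ampicillin 0.284 mL; sorbitol 1.479 g

Target volume = 290 mL = 0.29 L.
monosodium phosphate: 1.3% w/v = 13 g/L → 13 × 0.29 L = 3.770 g
sodium pyruvate: 32.8 mmol/L × 110.04 g/mol × 0.29 L ÷ 1000 = 1.047 g
ampicillin: V = C2·V2/C1 = 98 µg/mL × 290 mL ÷ 100000 µg/mL = 0.284 mL
sorbitol: 0.51% w/v = 5.1 g/L → 5.1 × 0.29 L = 1.479 g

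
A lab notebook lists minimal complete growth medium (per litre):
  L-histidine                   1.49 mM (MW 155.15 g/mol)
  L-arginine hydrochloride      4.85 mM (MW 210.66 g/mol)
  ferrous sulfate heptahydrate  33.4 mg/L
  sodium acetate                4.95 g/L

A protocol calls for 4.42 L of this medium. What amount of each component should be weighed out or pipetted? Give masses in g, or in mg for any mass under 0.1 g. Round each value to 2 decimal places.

Working volume: 4.42 L.
L-histidine: 1.49 mmol/L × 155.15 g/mol × 4.42 L ÷ 1000 = 1.02 g
L-arginine hydrochloride: 4.85 mmol/L × 210.66 g/mol × 4.42 L ÷ 1000 = 4.52 g
ferrous sulfate heptahydrate: 33.4 mg/L × 4.42 L = 147.628 mg = 0.15 g
sodium acetate: 4.95 g/L × 4.42 L = 21.88 g

L-histidine 1.02 g; L-arginine hydrochloride 4.52 g; ferrous sulfate heptahydrate 0.15 g; sodium acetate 21.88 g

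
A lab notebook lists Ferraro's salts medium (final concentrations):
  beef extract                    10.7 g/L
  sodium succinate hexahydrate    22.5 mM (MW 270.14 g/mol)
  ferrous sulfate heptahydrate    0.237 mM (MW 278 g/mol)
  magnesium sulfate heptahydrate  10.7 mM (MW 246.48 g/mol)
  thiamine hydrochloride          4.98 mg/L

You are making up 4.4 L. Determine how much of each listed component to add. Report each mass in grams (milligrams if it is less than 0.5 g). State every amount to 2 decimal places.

Working volume: 4.4 L.
beef extract: 10.7 g/L × 4.4 L = 47.08 g
sodium succinate hexahydrate: 22.5 mmol/L × 270.14 g/mol × 4.4 L ÷ 1000 = 26.74 g
ferrous sulfate heptahydrate: 0.237 mmol/L × 278 mg/mmol × 4.4 L = 289.90 mg
magnesium sulfate heptahydrate: 10.7 mmol/L × 246.48 g/mol × 4.4 L ÷ 1000 = 11.60 g
thiamine hydrochloride: 4.98 mg/L × 4.4 L = 21.91 mg

beef extract 47.08 g; sodium succinate hexahydrate 26.74 g; ferrous sulfate heptahydrate 289.90 mg; magnesium sulfate heptahydrate 11.60 g; thiamine hydrochloride 21.91 mg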